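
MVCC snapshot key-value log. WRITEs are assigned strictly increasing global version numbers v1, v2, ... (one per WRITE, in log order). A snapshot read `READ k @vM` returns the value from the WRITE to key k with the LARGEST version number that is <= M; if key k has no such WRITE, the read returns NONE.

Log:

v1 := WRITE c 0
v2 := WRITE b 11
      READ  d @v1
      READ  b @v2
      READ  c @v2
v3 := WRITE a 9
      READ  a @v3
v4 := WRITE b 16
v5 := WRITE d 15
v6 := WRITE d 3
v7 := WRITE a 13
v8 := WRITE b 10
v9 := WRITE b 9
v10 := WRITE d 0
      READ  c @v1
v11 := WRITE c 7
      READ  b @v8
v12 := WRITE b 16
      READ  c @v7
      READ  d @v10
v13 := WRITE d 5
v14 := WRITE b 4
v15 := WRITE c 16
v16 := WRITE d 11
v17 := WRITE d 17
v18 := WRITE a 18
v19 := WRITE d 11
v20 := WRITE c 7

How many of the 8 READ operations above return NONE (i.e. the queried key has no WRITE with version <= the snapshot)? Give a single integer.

Answer: 1

Derivation:
v1: WRITE c=0  (c history now [(1, 0)])
v2: WRITE b=11  (b history now [(2, 11)])
READ d @v1: history=[] -> no version <= 1 -> NONE
READ b @v2: history=[(2, 11)] -> pick v2 -> 11
READ c @v2: history=[(1, 0)] -> pick v1 -> 0
v3: WRITE a=9  (a history now [(3, 9)])
READ a @v3: history=[(3, 9)] -> pick v3 -> 9
v4: WRITE b=16  (b history now [(2, 11), (4, 16)])
v5: WRITE d=15  (d history now [(5, 15)])
v6: WRITE d=3  (d history now [(5, 15), (6, 3)])
v7: WRITE a=13  (a history now [(3, 9), (7, 13)])
v8: WRITE b=10  (b history now [(2, 11), (4, 16), (8, 10)])
v9: WRITE b=9  (b history now [(2, 11), (4, 16), (8, 10), (9, 9)])
v10: WRITE d=0  (d history now [(5, 15), (6, 3), (10, 0)])
READ c @v1: history=[(1, 0)] -> pick v1 -> 0
v11: WRITE c=7  (c history now [(1, 0), (11, 7)])
READ b @v8: history=[(2, 11), (4, 16), (8, 10), (9, 9)] -> pick v8 -> 10
v12: WRITE b=16  (b history now [(2, 11), (4, 16), (8, 10), (9, 9), (12, 16)])
READ c @v7: history=[(1, 0), (11, 7)] -> pick v1 -> 0
READ d @v10: history=[(5, 15), (6, 3), (10, 0)] -> pick v10 -> 0
v13: WRITE d=5  (d history now [(5, 15), (6, 3), (10, 0), (13, 5)])
v14: WRITE b=4  (b history now [(2, 11), (4, 16), (8, 10), (9, 9), (12, 16), (14, 4)])
v15: WRITE c=16  (c history now [(1, 0), (11, 7), (15, 16)])
v16: WRITE d=11  (d history now [(5, 15), (6, 3), (10, 0), (13, 5), (16, 11)])
v17: WRITE d=17  (d history now [(5, 15), (6, 3), (10, 0), (13, 5), (16, 11), (17, 17)])
v18: WRITE a=18  (a history now [(3, 9), (7, 13), (18, 18)])
v19: WRITE d=11  (d history now [(5, 15), (6, 3), (10, 0), (13, 5), (16, 11), (17, 17), (19, 11)])
v20: WRITE c=7  (c history now [(1, 0), (11, 7), (15, 16), (20, 7)])
Read results in order: ['NONE', '11', '0', '9', '0', '10', '0', '0']
NONE count = 1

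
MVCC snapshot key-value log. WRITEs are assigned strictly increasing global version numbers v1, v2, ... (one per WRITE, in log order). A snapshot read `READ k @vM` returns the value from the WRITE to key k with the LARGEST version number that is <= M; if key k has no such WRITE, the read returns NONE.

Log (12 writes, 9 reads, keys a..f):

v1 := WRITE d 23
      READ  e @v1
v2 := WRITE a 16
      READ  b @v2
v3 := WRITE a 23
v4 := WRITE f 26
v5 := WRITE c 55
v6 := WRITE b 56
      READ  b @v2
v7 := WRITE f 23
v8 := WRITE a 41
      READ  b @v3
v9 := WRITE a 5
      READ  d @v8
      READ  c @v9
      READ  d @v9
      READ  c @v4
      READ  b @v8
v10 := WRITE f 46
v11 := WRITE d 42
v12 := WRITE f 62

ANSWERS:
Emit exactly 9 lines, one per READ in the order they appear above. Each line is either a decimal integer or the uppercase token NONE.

v1: WRITE d=23  (d history now [(1, 23)])
READ e @v1: history=[] -> no version <= 1 -> NONE
v2: WRITE a=16  (a history now [(2, 16)])
READ b @v2: history=[] -> no version <= 2 -> NONE
v3: WRITE a=23  (a history now [(2, 16), (3, 23)])
v4: WRITE f=26  (f history now [(4, 26)])
v5: WRITE c=55  (c history now [(5, 55)])
v6: WRITE b=56  (b history now [(6, 56)])
READ b @v2: history=[(6, 56)] -> no version <= 2 -> NONE
v7: WRITE f=23  (f history now [(4, 26), (7, 23)])
v8: WRITE a=41  (a history now [(2, 16), (3, 23), (8, 41)])
READ b @v3: history=[(6, 56)] -> no version <= 3 -> NONE
v9: WRITE a=5  (a history now [(2, 16), (3, 23), (8, 41), (9, 5)])
READ d @v8: history=[(1, 23)] -> pick v1 -> 23
READ c @v9: history=[(5, 55)] -> pick v5 -> 55
READ d @v9: history=[(1, 23)] -> pick v1 -> 23
READ c @v4: history=[(5, 55)] -> no version <= 4 -> NONE
READ b @v8: history=[(6, 56)] -> pick v6 -> 56
v10: WRITE f=46  (f history now [(4, 26), (7, 23), (10, 46)])
v11: WRITE d=42  (d history now [(1, 23), (11, 42)])
v12: WRITE f=62  (f history now [(4, 26), (7, 23), (10, 46), (12, 62)])

Answer: NONE
NONE
NONE
NONE
23
55
23
NONE
56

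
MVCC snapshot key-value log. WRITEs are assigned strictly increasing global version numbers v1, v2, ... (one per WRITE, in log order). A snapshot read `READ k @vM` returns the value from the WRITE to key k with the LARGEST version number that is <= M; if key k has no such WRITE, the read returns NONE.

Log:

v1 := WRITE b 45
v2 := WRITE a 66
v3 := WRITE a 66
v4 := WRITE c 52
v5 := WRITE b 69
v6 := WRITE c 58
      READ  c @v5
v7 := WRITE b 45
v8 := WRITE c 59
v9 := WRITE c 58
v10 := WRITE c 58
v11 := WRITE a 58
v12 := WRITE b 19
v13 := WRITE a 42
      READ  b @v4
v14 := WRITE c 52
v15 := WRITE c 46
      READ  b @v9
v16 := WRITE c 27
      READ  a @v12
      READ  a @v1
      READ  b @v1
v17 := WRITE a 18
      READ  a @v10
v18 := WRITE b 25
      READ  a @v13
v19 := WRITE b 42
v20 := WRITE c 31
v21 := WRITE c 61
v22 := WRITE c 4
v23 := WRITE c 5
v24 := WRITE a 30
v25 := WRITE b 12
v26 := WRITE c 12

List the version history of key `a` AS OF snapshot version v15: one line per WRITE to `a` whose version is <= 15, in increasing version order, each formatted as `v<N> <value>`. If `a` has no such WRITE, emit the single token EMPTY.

Scan writes for key=a with version <= 15:
  v1 WRITE b 45 -> skip
  v2 WRITE a 66 -> keep
  v3 WRITE a 66 -> keep
  v4 WRITE c 52 -> skip
  v5 WRITE b 69 -> skip
  v6 WRITE c 58 -> skip
  v7 WRITE b 45 -> skip
  v8 WRITE c 59 -> skip
  v9 WRITE c 58 -> skip
  v10 WRITE c 58 -> skip
  v11 WRITE a 58 -> keep
  v12 WRITE b 19 -> skip
  v13 WRITE a 42 -> keep
  v14 WRITE c 52 -> skip
  v15 WRITE c 46 -> skip
  v16 WRITE c 27 -> skip
  v17 WRITE a 18 -> drop (> snap)
  v18 WRITE b 25 -> skip
  v19 WRITE b 42 -> skip
  v20 WRITE c 31 -> skip
  v21 WRITE c 61 -> skip
  v22 WRITE c 4 -> skip
  v23 WRITE c 5 -> skip
  v24 WRITE a 30 -> drop (> snap)
  v25 WRITE b 12 -> skip
  v26 WRITE c 12 -> skip
Collected: [(2, 66), (3, 66), (11, 58), (13, 42)]

Answer: v2 66
v3 66
v11 58
v13 42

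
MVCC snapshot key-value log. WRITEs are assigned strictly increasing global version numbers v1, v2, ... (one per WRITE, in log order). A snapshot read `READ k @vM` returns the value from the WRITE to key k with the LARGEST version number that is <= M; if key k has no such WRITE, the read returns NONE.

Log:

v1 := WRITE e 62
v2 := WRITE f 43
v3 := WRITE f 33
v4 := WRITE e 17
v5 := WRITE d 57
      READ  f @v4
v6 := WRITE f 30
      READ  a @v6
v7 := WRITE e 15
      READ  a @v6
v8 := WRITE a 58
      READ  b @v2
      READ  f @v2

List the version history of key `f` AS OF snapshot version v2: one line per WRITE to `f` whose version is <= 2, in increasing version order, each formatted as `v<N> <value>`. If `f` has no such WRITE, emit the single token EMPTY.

Answer: v2 43

Derivation:
Scan writes for key=f with version <= 2:
  v1 WRITE e 62 -> skip
  v2 WRITE f 43 -> keep
  v3 WRITE f 33 -> drop (> snap)
  v4 WRITE e 17 -> skip
  v5 WRITE d 57 -> skip
  v6 WRITE f 30 -> drop (> snap)
  v7 WRITE e 15 -> skip
  v8 WRITE a 58 -> skip
Collected: [(2, 43)]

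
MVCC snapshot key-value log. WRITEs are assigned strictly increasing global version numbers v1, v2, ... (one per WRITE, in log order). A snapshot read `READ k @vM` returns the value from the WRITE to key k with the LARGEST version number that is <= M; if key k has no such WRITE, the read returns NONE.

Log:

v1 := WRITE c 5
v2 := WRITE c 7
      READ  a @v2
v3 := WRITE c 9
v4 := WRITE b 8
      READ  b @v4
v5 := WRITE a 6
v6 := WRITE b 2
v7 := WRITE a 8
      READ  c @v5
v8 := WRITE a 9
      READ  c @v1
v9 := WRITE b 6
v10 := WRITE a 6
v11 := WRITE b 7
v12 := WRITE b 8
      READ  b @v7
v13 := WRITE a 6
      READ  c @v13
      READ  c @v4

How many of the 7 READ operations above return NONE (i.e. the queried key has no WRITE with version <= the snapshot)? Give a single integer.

Answer: 1

Derivation:
v1: WRITE c=5  (c history now [(1, 5)])
v2: WRITE c=7  (c history now [(1, 5), (2, 7)])
READ a @v2: history=[] -> no version <= 2 -> NONE
v3: WRITE c=9  (c history now [(1, 5), (2, 7), (3, 9)])
v4: WRITE b=8  (b history now [(4, 8)])
READ b @v4: history=[(4, 8)] -> pick v4 -> 8
v5: WRITE a=6  (a history now [(5, 6)])
v6: WRITE b=2  (b history now [(4, 8), (6, 2)])
v7: WRITE a=8  (a history now [(5, 6), (7, 8)])
READ c @v5: history=[(1, 5), (2, 7), (3, 9)] -> pick v3 -> 9
v8: WRITE a=9  (a history now [(5, 6), (7, 8), (8, 9)])
READ c @v1: history=[(1, 5), (2, 7), (3, 9)] -> pick v1 -> 5
v9: WRITE b=6  (b history now [(4, 8), (6, 2), (9, 6)])
v10: WRITE a=6  (a history now [(5, 6), (7, 8), (8, 9), (10, 6)])
v11: WRITE b=7  (b history now [(4, 8), (6, 2), (9, 6), (11, 7)])
v12: WRITE b=8  (b history now [(4, 8), (6, 2), (9, 6), (11, 7), (12, 8)])
READ b @v7: history=[(4, 8), (6, 2), (9, 6), (11, 7), (12, 8)] -> pick v6 -> 2
v13: WRITE a=6  (a history now [(5, 6), (7, 8), (8, 9), (10, 6), (13, 6)])
READ c @v13: history=[(1, 5), (2, 7), (3, 9)] -> pick v3 -> 9
READ c @v4: history=[(1, 5), (2, 7), (3, 9)] -> pick v3 -> 9
Read results in order: ['NONE', '8', '9', '5', '2', '9', '9']
NONE count = 1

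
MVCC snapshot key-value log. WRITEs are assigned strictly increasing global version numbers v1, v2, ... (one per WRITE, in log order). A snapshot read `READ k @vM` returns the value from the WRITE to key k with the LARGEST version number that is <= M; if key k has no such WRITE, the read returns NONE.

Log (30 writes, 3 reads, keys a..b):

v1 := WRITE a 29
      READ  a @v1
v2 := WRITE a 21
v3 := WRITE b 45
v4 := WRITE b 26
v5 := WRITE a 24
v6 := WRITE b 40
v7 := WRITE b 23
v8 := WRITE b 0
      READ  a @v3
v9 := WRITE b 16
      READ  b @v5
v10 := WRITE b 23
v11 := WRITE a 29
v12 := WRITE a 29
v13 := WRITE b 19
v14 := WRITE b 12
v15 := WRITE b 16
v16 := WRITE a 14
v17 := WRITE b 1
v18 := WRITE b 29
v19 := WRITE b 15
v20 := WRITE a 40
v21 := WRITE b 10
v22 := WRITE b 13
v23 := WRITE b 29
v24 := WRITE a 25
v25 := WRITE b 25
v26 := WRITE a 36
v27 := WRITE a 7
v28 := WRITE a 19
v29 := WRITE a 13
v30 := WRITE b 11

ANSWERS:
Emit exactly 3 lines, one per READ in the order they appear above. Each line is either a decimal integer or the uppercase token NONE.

v1: WRITE a=29  (a history now [(1, 29)])
READ a @v1: history=[(1, 29)] -> pick v1 -> 29
v2: WRITE a=21  (a history now [(1, 29), (2, 21)])
v3: WRITE b=45  (b history now [(3, 45)])
v4: WRITE b=26  (b history now [(3, 45), (4, 26)])
v5: WRITE a=24  (a history now [(1, 29), (2, 21), (5, 24)])
v6: WRITE b=40  (b history now [(3, 45), (4, 26), (6, 40)])
v7: WRITE b=23  (b history now [(3, 45), (4, 26), (6, 40), (7, 23)])
v8: WRITE b=0  (b history now [(3, 45), (4, 26), (6, 40), (7, 23), (8, 0)])
READ a @v3: history=[(1, 29), (2, 21), (5, 24)] -> pick v2 -> 21
v9: WRITE b=16  (b history now [(3, 45), (4, 26), (6, 40), (7, 23), (8, 0), (9, 16)])
READ b @v5: history=[(3, 45), (4, 26), (6, 40), (7, 23), (8, 0), (9, 16)] -> pick v4 -> 26
v10: WRITE b=23  (b history now [(3, 45), (4, 26), (6, 40), (7, 23), (8, 0), (9, 16), (10, 23)])
v11: WRITE a=29  (a history now [(1, 29), (2, 21), (5, 24), (11, 29)])
v12: WRITE a=29  (a history now [(1, 29), (2, 21), (5, 24), (11, 29), (12, 29)])
v13: WRITE b=19  (b history now [(3, 45), (4, 26), (6, 40), (7, 23), (8, 0), (9, 16), (10, 23), (13, 19)])
v14: WRITE b=12  (b history now [(3, 45), (4, 26), (6, 40), (7, 23), (8, 0), (9, 16), (10, 23), (13, 19), (14, 12)])
v15: WRITE b=16  (b history now [(3, 45), (4, 26), (6, 40), (7, 23), (8, 0), (9, 16), (10, 23), (13, 19), (14, 12), (15, 16)])
v16: WRITE a=14  (a history now [(1, 29), (2, 21), (5, 24), (11, 29), (12, 29), (16, 14)])
v17: WRITE b=1  (b history now [(3, 45), (4, 26), (6, 40), (7, 23), (8, 0), (9, 16), (10, 23), (13, 19), (14, 12), (15, 16), (17, 1)])
v18: WRITE b=29  (b history now [(3, 45), (4, 26), (6, 40), (7, 23), (8, 0), (9, 16), (10, 23), (13, 19), (14, 12), (15, 16), (17, 1), (18, 29)])
v19: WRITE b=15  (b history now [(3, 45), (4, 26), (6, 40), (7, 23), (8, 0), (9, 16), (10, 23), (13, 19), (14, 12), (15, 16), (17, 1), (18, 29), (19, 15)])
v20: WRITE a=40  (a history now [(1, 29), (2, 21), (5, 24), (11, 29), (12, 29), (16, 14), (20, 40)])
v21: WRITE b=10  (b history now [(3, 45), (4, 26), (6, 40), (7, 23), (8, 0), (9, 16), (10, 23), (13, 19), (14, 12), (15, 16), (17, 1), (18, 29), (19, 15), (21, 10)])
v22: WRITE b=13  (b history now [(3, 45), (4, 26), (6, 40), (7, 23), (8, 0), (9, 16), (10, 23), (13, 19), (14, 12), (15, 16), (17, 1), (18, 29), (19, 15), (21, 10), (22, 13)])
v23: WRITE b=29  (b history now [(3, 45), (4, 26), (6, 40), (7, 23), (8, 0), (9, 16), (10, 23), (13, 19), (14, 12), (15, 16), (17, 1), (18, 29), (19, 15), (21, 10), (22, 13), (23, 29)])
v24: WRITE a=25  (a history now [(1, 29), (2, 21), (5, 24), (11, 29), (12, 29), (16, 14), (20, 40), (24, 25)])
v25: WRITE b=25  (b history now [(3, 45), (4, 26), (6, 40), (7, 23), (8, 0), (9, 16), (10, 23), (13, 19), (14, 12), (15, 16), (17, 1), (18, 29), (19, 15), (21, 10), (22, 13), (23, 29), (25, 25)])
v26: WRITE a=36  (a history now [(1, 29), (2, 21), (5, 24), (11, 29), (12, 29), (16, 14), (20, 40), (24, 25), (26, 36)])
v27: WRITE a=7  (a history now [(1, 29), (2, 21), (5, 24), (11, 29), (12, 29), (16, 14), (20, 40), (24, 25), (26, 36), (27, 7)])
v28: WRITE a=19  (a history now [(1, 29), (2, 21), (5, 24), (11, 29), (12, 29), (16, 14), (20, 40), (24, 25), (26, 36), (27, 7), (28, 19)])
v29: WRITE a=13  (a history now [(1, 29), (2, 21), (5, 24), (11, 29), (12, 29), (16, 14), (20, 40), (24, 25), (26, 36), (27, 7), (28, 19), (29, 13)])
v30: WRITE b=11  (b history now [(3, 45), (4, 26), (6, 40), (7, 23), (8, 0), (9, 16), (10, 23), (13, 19), (14, 12), (15, 16), (17, 1), (18, 29), (19, 15), (21, 10), (22, 13), (23, 29), (25, 25), (30, 11)])

Answer: 29
21
26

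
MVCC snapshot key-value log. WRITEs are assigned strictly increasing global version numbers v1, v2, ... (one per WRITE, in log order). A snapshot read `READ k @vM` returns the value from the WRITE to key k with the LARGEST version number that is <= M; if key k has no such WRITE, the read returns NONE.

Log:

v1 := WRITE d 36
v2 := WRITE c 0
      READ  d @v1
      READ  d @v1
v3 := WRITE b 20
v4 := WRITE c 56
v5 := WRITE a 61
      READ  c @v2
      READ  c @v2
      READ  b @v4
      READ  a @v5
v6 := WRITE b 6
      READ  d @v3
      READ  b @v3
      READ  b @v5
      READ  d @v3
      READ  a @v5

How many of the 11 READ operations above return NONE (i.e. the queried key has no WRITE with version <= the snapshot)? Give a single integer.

Answer: 0

Derivation:
v1: WRITE d=36  (d history now [(1, 36)])
v2: WRITE c=0  (c history now [(2, 0)])
READ d @v1: history=[(1, 36)] -> pick v1 -> 36
READ d @v1: history=[(1, 36)] -> pick v1 -> 36
v3: WRITE b=20  (b history now [(3, 20)])
v4: WRITE c=56  (c history now [(2, 0), (4, 56)])
v5: WRITE a=61  (a history now [(5, 61)])
READ c @v2: history=[(2, 0), (4, 56)] -> pick v2 -> 0
READ c @v2: history=[(2, 0), (4, 56)] -> pick v2 -> 0
READ b @v4: history=[(3, 20)] -> pick v3 -> 20
READ a @v5: history=[(5, 61)] -> pick v5 -> 61
v6: WRITE b=6  (b history now [(3, 20), (6, 6)])
READ d @v3: history=[(1, 36)] -> pick v1 -> 36
READ b @v3: history=[(3, 20), (6, 6)] -> pick v3 -> 20
READ b @v5: history=[(3, 20), (6, 6)] -> pick v3 -> 20
READ d @v3: history=[(1, 36)] -> pick v1 -> 36
READ a @v5: history=[(5, 61)] -> pick v5 -> 61
Read results in order: ['36', '36', '0', '0', '20', '61', '36', '20', '20', '36', '61']
NONE count = 0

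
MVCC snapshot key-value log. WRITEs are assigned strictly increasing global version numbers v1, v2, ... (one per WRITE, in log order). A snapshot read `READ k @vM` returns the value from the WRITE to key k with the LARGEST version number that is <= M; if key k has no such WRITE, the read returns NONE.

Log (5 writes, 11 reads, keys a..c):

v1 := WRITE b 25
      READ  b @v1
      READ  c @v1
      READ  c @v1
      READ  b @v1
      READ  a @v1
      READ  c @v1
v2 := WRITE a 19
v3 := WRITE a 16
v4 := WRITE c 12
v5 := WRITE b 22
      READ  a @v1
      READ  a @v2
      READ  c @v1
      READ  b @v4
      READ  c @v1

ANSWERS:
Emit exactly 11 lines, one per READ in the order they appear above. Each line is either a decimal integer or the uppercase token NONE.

Answer: 25
NONE
NONE
25
NONE
NONE
NONE
19
NONE
25
NONE

Derivation:
v1: WRITE b=25  (b history now [(1, 25)])
READ b @v1: history=[(1, 25)] -> pick v1 -> 25
READ c @v1: history=[] -> no version <= 1 -> NONE
READ c @v1: history=[] -> no version <= 1 -> NONE
READ b @v1: history=[(1, 25)] -> pick v1 -> 25
READ a @v1: history=[] -> no version <= 1 -> NONE
READ c @v1: history=[] -> no version <= 1 -> NONE
v2: WRITE a=19  (a history now [(2, 19)])
v3: WRITE a=16  (a history now [(2, 19), (3, 16)])
v4: WRITE c=12  (c history now [(4, 12)])
v5: WRITE b=22  (b history now [(1, 25), (5, 22)])
READ a @v1: history=[(2, 19), (3, 16)] -> no version <= 1 -> NONE
READ a @v2: history=[(2, 19), (3, 16)] -> pick v2 -> 19
READ c @v1: history=[(4, 12)] -> no version <= 1 -> NONE
READ b @v4: history=[(1, 25), (5, 22)] -> pick v1 -> 25
READ c @v1: history=[(4, 12)] -> no version <= 1 -> NONE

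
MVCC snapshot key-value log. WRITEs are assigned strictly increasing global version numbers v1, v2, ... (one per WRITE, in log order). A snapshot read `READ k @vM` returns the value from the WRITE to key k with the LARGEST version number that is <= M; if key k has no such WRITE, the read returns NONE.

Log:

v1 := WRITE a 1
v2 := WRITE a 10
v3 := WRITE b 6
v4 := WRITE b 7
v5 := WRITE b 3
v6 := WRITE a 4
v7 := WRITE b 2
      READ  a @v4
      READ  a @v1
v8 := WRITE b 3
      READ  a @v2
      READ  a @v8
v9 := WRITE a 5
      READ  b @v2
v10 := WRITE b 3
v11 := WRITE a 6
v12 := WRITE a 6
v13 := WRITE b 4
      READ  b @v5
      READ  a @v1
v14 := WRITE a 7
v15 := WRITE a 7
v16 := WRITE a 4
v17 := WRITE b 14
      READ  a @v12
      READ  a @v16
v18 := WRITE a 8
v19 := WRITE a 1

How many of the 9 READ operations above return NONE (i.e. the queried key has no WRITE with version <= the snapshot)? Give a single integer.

v1: WRITE a=1  (a history now [(1, 1)])
v2: WRITE a=10  (a history now [(1, 1), (2, 10)])
v3: WRITE b=6  (b history now [(3, 6)])
v4: WRITE b=7  (b history now [(3, 6), (4, 7)])
v5: WRITE b=3  (b history now [(3, 6), (4, 7), (5, 3)])
v6: WRITE a=4  (a history now [(1, 1), (2, 10), (6, 4)])
v7: WRITE b=2  (b history now [(3, 6), (4, 7), (5, 3), (7, 2)])
READ a @v4: history=[(1, 1), (2, 10), (6, 4)] -> pick v2 -> 10
READ a @v1: history=[(1, 1), (2, 10), (6, 4)] -> pick v1 -> 1
v8: WRITE b=3  (b history now [(3, 6), (4, 7), (5, 3), (7, 2), (8, 3)])
READ a @v2: history=[(1, 1), (2, 10), (6, 4)] -> pick v2 -> 10
READ a @v8: history=[(1, 1), (2, 10), (6, 4)] -> pick v6 -> 4
v9: WRITE a=5  (a history now [(1, 1), (2, 10), (6, 4), (9, 5)])
READ b @v2: history=[(3, 6), (4, 7), (5, 3), (7, 2), (8, 3)] -> no version <= 2 -> NONE
v10: WRITE b=3  (b history now [(3, 6), (4, 7), (5, 3), (7, 2), (8, 3), (10, 3)])
v11: WRITE a=6  (a history now [(1, 1), (2, 10), (6, 4), (9, 5), (11, 6)])
v12: WRITE a=6  (a history now [(1, 1), (2, 10), (6, 4), (9, 5), (11, 6), (12, 6)])
v13: WRITE b=4  (b history now [(3, 6), (4, 7), (5, 3), (7, 2), (8, 3), (10, 3), (13, 4)])
READ b @v5: history=[(3, 6), (4, 7), (5, 3), (7, 2), (8, 3), (10, 3), (13, 4)] -> pick v5 -> 3
READ a @v1: history=[(1, 1), (2, 10), (6, 4), (9, 5), (11, 6), (12, 6)] -> pick v1 -> 1
v14: WRITE a=7  (a history now [(1, 1), (2, 10), (6, 4), (9, 5), (11, 6), (12, 6), (14, 7)])
v15: WRITE a=7  (a history now [(1, 1), (2, 10), (6, 4), (9, 5), (11, 6), (12, 6), (14, 7), (15, 7)])
v16: WRITE a=4  (a history now [(1, 1), (2, 10), (6, 4), (9, 5), (11, 6), (12, 6), (14, 7), (15, 7), (16, 4)])
v17: WRITE b=14  (b history now [(3, 6), (4, 7), (5, 3), (7, 2), (8, 3), (10, 3), (13, 4), (17, 14)])
READ a @v12: history=[(1, 1), (2, 10), (6, 4), (9, 5), (11, 6), (12, 6), (14, 7), (15, 7), (16, 4)] -> pick v12 -> 6
READ a @v16: history=[(1, 1), (2, 10), (6, 4), (9, 5), (11, 6), (12, 6), (14, 7), (15, 7), (16, 4)] -> pick v16 -> 4
v18: WRITE a=8  (a history now [(1, 1), (2, 10), (6, 4), (9, 5), (11, 6), (12, 6), (14, 7), (15, 7), (16, 4), (18, 8)])
v19: WRITE a=1  (a history now [(1, 1), (2, 10), (6, 4), (9, 5), (11, 6), (12, 6), (14, 7), (15, 7), (16, 4), (18, 8), (19, 1)])
Read results in order: ['10', '1', '10', '4', 'NONE', '3', '1', '6', '4']
NONE count = 1

Answer: 1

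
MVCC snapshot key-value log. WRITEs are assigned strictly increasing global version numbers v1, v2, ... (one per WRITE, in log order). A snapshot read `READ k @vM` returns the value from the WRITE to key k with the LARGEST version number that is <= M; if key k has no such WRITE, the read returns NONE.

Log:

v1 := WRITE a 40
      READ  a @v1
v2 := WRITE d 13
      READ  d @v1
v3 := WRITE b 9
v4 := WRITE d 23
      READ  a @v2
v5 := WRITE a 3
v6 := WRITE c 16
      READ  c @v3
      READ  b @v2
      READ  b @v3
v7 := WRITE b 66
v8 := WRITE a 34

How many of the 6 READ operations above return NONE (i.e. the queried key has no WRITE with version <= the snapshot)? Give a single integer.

Answer: 3

Derivation:
v1: WRITE a=40  (a history now [(1, 40)])
READ a @v1: history=[(1, 40)] -> pick v1 -> 40
v2: WRITE d=13  (d history now [(2, 13)])
READ d @v1: history=[(2, 13)] -> no version <= 1 -> NONE
v3: WRITE b=9  (b history now [(3, 9)])
v4: WRITE d=23  (d history now [(2, 13), (4, 23)])
READ a @v2: history=[(1, 40)] -> pick v1 -> 40
v5: WRITE a=3  (a history now [(1, 40), (5, 3)])
v6: WRITE c=16  (c history now [(6, 16)])
READ c @v3: history=[(6, 16)] -> no version <= 3 -> NONE
READ b @v2: history=[(3, 9)] -> no version <= 2 -> NONE
READ b @v3: history=[(3, 9)] -> pick v3 -> 9
v7: WRITE b=66  (b history now [(3, 9), (7, 66)])
v8: WRITE a=34  (a history now [(1, 40), (5, 3), (8, 34)])
Read results in order: ['40', 'NONE', '40', 'NONE', 'NONE', '9']
NONE count = 3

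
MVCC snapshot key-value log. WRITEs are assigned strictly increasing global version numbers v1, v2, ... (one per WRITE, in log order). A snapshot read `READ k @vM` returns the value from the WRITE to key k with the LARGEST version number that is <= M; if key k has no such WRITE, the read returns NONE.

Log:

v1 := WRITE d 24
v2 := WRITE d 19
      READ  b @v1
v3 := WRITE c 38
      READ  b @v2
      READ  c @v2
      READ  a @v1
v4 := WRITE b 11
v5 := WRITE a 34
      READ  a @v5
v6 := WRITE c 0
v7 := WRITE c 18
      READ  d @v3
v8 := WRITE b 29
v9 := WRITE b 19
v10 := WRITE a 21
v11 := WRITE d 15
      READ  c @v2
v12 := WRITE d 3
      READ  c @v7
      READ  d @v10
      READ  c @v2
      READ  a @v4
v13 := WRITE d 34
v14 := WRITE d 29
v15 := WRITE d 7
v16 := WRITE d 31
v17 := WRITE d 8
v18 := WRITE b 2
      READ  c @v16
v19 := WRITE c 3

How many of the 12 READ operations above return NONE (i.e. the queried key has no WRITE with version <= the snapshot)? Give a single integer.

Answer: 7

Derivation:
v1: WRITE d=24  (d history now [(1, 24)])
v2: WRITE d=19  (d history now [(1, 24), (2, 19)])
READ b @v1: history=[] -> no version <= 1 -> NONE
v3: WRITE c=38  (c history now [(3, 38)])
READ b @v2: history=[] -> no version <= 2 -> NONE
READ c @v2: history=[(3, 38)] -> no version <= 2 -> NONE
READ a @v1: history=[] -> no version <= 1 -> NONE
v4: WRITE b=11  (b history now [(4, 11)])
v5: WRITE a=34  (a history now [(5, 34)])
READ a @v5: history=[(5, 34)] -> pick v5 -> 34
v6: WRITE c=0  (c history now [(3, 38), (6, 0)])
v7: WRITE c=18  (c history now [(3, 38), (6, 0), (7, 18)])
READ d @v3: history=[(1, 24), (2, 19)] -> pick v2 -> 19
v8: WRITE b=29  (b history now [(4, 11), (8, 29)])
v9: WRITE b=19  (b history now [(4, 11), (8, 29), (9, 19)])
v10: WRITE a=21  (a history now [(5, 34), (10, 21)])
v11: WRITE d=15  (d history now [(1, 24), (2, 19), (11, 15)])
READ c @v2: history=[(3, 38), (6, 0), (7, 18)] -> no version <= 2 -> NONE
v12: WRITE d=3  (d history now [(1, 24), (2, 19), (11, 15), (12, 3)])
READ c @v7: history=[(3, 38), (6, 0), (7, 18)] -> pick v7 -> 18
READ d @v10: history=[(1, 24), (2, 19), (11, 15), (12, 3)] -> pick v2 -> 19
READ c @v2: history=[(3, 38), (6, 0), (7, 18)] -> no version <= 2 -> NONE
READ a @v4: history=[(5, 34), (10, 21)] -> no version <= 4 -> NONE
v13: WRITE d=34  (d history now [(1, 24), (2, 19), (11, 15), (12, 3), (13, 34)])
v14: WRITE d=29  (d history now [(1, 24), (2, 19), (11, 15), (12, 3), (13, 34), (14, 29)])
v15: WRITE d=7  (d history now [(1, 24), (2, 19), (11, 15), (12, 3), (13, 34), (14, 29), (15, 7)])
v16: WRITE d=31  (d history now [(1, 24), (2, 19), (11, 15), (12, 3), (13, 34), (14, 29), (15, 7), (16, 31)])
v17: WRITE d=8  (d history now [(1, 24), (2, 19), (11, 15), (12, 3), (13, 34), (14, 29), (15, 7), (16, 31), (17, 8)])
v18: WRITE b=2  (b history now [(4, 11), (8, 29), (9, 19), (18, 2)])
READ c @v16: history=[(3, 38), (6, 0), (7, 18)] -> pick v7 -> 18
v19: WRITE c=3  (c history now [(3, 38), (6, 0), (7, 18), (19, 3)])
Read results in order: ['NONE', 'NONE', 'NONE', 'NONE', '34', '19', 'NONE', '18', '19', 'NONE', 'NONE', '18']
NONE count = 7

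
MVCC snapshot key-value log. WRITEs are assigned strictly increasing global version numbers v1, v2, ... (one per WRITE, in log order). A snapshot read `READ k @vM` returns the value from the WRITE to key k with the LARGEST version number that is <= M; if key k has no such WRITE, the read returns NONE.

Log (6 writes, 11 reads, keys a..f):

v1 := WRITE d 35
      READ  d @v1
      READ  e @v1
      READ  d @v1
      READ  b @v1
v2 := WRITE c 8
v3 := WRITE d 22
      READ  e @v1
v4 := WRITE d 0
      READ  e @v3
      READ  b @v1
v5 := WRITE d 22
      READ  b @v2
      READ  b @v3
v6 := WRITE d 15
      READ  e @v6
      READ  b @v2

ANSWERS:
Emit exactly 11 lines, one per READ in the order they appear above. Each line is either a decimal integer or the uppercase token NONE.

v1: WRITE d=35  (d history now [(1, 35)])
READ d @v1: history=[(1, 35)] -> pick v1 -> 35
READ e @v1: history=[] -> no version <= 1 -> NONE
READ d @v1: history=[(1, 35)] -> pick v1 -> 35
READ b @v1: history=[] -> no version <= 1 -> NONE
v2: WRITE c=8  (c history now [(2, 8)])
v3: WRITE d=22  (d history now [(1, 35), (3, 22)])
READ e @v1: history=[] -> no version <= 1 -> NONE
v4: WRITE d=0  (d history now [(1, 35), (3, 22), (4, 0)])
READ e @v3: history=[] -> no version <= 3 -> NONE
READ b @v1: history=[] -> no version <= 1 -> NONE
v5: WRITE d=22  (d history now [(1, 35), (3, 22), (4, 0), (5, 22)])
READ b @v2: history=[] -> no version <= 2 -> NONE
READ b @v3: history=[] -> no version <= 3 -> NONE
v6: WRITE d=15  (d history now [(1, 35), (3, 22), (4, 0), (5, 22), (6, 15)])
READ e @v6: history=[] -> no version <= 6 -> NONE
READ b @v2: history=[] -> no version <= 2 -> NONE

Answer: 35
NONE
35
NONE
NONE
NONE
NONE
NONE
NONE
NONE
NONE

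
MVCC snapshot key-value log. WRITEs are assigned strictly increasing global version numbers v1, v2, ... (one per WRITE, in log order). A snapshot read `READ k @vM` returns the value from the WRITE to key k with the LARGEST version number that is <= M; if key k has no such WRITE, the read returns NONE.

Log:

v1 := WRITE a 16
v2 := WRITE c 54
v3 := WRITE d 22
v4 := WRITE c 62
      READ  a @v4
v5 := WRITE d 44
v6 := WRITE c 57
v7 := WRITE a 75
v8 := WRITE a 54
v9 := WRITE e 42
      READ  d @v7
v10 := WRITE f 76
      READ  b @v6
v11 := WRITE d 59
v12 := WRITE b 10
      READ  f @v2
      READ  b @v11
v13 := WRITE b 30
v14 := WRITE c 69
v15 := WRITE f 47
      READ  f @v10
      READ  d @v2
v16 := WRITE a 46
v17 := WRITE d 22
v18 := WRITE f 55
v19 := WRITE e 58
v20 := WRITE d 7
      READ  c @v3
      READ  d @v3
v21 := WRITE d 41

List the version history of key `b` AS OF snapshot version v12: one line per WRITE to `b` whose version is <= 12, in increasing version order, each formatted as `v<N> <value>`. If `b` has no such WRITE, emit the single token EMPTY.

Scan writes for key=b with version <= 12:
  v1 WRITE a 16 -> skip
  v2 WRITE c 54 -> skip
  v3 WRITE d 22 -> skip
  v4 WRITE c 62 -> skip
  v5 WRITE d 44 -> skip
  v6 WRITE c 57 -> skip
  v7 WRITE a 75 -> skip
  v8 WRITE a 54 -> skip
  v9 WRITE e 42 -> skip
  v10 WRITE f 76 -> skip
  v11 WRITE d 59 -> skip
  v12 WRITE b 10 -> keep
  v13 WRITE b 30 -> drop (> snap)
  v14 WRITE c 69 -> skip
  v15 WRITE f 47 -> skip
  v16 WRITE a 46 -> skip
  v17 WRITE d 22 -> skip
  v18 WRITE f 55 -> skip
  v19 WRITE e 58 -> skip
  v20 WRITE d 7 -> skip
  v21 WRITE d 41 -> skip
Collected: [(12, 10)]

Answer: v12 10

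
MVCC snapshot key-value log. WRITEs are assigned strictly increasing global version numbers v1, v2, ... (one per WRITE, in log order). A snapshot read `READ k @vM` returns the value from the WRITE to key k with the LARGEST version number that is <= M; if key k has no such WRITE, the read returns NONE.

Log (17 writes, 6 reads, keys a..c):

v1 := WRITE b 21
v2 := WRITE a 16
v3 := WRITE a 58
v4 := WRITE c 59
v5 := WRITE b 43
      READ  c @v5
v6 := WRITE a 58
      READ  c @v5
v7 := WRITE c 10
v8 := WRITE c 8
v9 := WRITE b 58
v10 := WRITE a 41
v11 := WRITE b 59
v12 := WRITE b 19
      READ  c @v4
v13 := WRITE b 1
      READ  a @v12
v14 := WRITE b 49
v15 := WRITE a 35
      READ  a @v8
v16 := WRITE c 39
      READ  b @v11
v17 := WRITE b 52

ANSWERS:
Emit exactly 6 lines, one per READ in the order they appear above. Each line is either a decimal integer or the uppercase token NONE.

Answer: 59
59
59
41
58
59

Derivation:
v1: WRITE b=21  (b history now [(1, 21)])
v2: WRITE a=16  (a history now [(2, 16)])
v3: WRITE a=58  (a history now [(2, 16), (3, 58)])
v4: WRITE c=59  (c history now [(4, 59)])
v5: WRITE b=43  (b history now [(1, 21), (5, 43)])
READ c @v5: history=[(4, 59)] -> pick v4 -> 59
v6: WRITE a=58  (a history now [(2, 16), (3, 58), (6, 58)])
READ c @v5: history=[(4, 59)] -> pick v4 -> 59
v7: WRITE c=10  (c history now [(4, 59), (7, 10)])
v8: WRITE c=8  (c history now [(4, 59), (7, 10), (8, 8)])
v9: WRITE b=58  (b history now [(1, 21), (5, 43), (9, 58)])
v10: WRITE a=41  (a history now [(2, 16), (3, 58), (6, 58), (10, 41)])
v11: WRITE b=59  (b history now [(1, 21), (5, 43), (9, 58), (11, 59)])
v12: WRITE b=19  (b history now [(1, 21), (5, 43), (9, 58), (11, 59), (12, 19)])
READ c @v4: history=[(4, 59), (7, 10), (8, 8)] -> pick v4 -> 59
v13: WRITE b=1  (b history now [(1, 21), (5, 43), (9, 58), (11, 59), (12, 19), (13, 1)])
READ a @v12: history=[(2, 16), (3, 58), (6, 58), (10, 41)] -> pick v10 -> 41
v14: WRITE b=49  (b history now [(1, 21), (5, 43), (9, 58), (11, 59), (12, 19), (13, 1), (14, 49)])
v15: WRITE a=35  (a history now [(2, 16), (3, 58), (6, 58), (10, 41), (15, 35)])
READ a @v8: history=[(2, 16), (3, 58), (6, 58), (10, 41), (15, 35)] -> pick v6 -> 58
v16: WRITE c=39  (c history now [(4, 59), (7, 10), (8, 8), (16, 39)])
READ b @v11: history=[(1, 21), (5, 43), (9, 58), (11, 59), (12, 19), (13, 1), (14, 49)] -> pick v11 -> 59
v17: WRITE b=52  (b history now [(1, 21), (5, 43), (9, 58), (11, 59), (12, 19), (13, 1), (14, 49), (17, 52)])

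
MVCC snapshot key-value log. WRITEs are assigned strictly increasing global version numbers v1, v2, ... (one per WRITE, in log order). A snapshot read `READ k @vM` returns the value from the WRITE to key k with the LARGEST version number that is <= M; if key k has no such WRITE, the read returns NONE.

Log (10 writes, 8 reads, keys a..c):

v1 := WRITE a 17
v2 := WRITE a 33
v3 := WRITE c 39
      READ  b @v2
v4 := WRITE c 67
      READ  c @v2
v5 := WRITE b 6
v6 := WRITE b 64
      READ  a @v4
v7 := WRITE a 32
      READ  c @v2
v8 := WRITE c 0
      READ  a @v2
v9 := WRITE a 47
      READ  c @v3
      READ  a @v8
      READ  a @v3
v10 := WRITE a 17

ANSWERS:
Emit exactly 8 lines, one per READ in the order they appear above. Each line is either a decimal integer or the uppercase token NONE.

Answer: NONE
NONE
33
NONE
33
39
32
33

Derivation:
v1: WRITE a=17  (a history now [(1, 17)])
v2: WRITE a=33  (a history now [(1, 17), (2, 33)])
v3: WRITE c=39  (c history now [(3, 39)])
READ b @v2: history=[] -> no version <= 2 -> NONE
v4: WRITE c=67  (c history now [(3, 39), (4, 67)])
READ c @v2: history=[(3, 39), (4, 67)] -> no version <= 2 -> NONE
v5: WRITE b=6  (b history now [(5, 6)])
v6: WRITE b=64  (b history now [(5, 6), (6, 64)])
READ a @v4: history=[(1, 17), (2, 33)] -> pick v2 -> 33
v7: WRITE a=32  (a history now [(1, 17), (2, 33), (7, 32)])
READ c @v2: history=[(3, 39), (4, 67)] -> no version <= 2 -> NONE
v8: WRITE c=0  (c history now [(3, 39), (4, 67), (8, 0)])
READ a @v2: history=[(1, 17), (2, 33), (7, 32)] -> pick v2 -> 33
v9: WRITE a=47  (a history now [(1, 17), (2, 33), (7, 32), (9, 47)])
READ c @v3: history=[(3, 39), (4, 67), (8, 0)] -> pick v3 -> 39
READ a @v8: history=[(1, 17), (2, 33), (7, 32), (9, 47)] -> pick v7 -> 32
READ a @v3: history=[(1, 17), (2, 33), (7, 32), (9, 47)] -> pick v2 -> 33
v10: WRITE a=17  (a history now [(1, 17), (2, 33), (7, 32), (9, 47), (10, 17)])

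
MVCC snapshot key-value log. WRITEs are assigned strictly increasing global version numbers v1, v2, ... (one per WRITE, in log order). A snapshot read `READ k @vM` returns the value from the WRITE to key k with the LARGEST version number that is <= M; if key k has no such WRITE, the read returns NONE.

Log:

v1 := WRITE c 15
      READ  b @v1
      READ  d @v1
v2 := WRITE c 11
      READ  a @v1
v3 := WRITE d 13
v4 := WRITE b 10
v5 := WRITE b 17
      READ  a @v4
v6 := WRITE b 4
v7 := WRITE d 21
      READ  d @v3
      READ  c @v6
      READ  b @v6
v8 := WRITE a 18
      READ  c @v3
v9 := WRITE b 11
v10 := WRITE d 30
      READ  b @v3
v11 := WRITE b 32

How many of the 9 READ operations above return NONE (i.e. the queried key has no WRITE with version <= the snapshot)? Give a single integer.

Answer: 5

Derivation:
v1: WRITE c=15  (c history now [(1, 15)])
READ b @v1: history=[] -> no version <= 1 -> NONE
READ d @v1: history=[] -> no version <= 1 -> NONE
v2: WRITE c=11  (c history now [(1, 15), (2, 11)])
READ a @v1: history=[] -> no version <= 1 -> NONE
v3: WRITE d=13  (d history now [(3, 13)])
v4: WRITE b=10  (b history now [(4, 10)])
v5: WRITE b=17  (b history now [(4, 10), (5, 17)])
READ a @v4: history=[] -> no version <= 4 -> NONE
v6: WRITE b=4  (b history now [(4, 10), (5, 17), (6, 4)])
v7: WRITE d=21  (d history now [(3, 13), (7, 21)])
READ d @v3: history=[(3, 13), (7, 21)] -> pick v3 -> 13
READ c @v6: history=[(1, 15), (2, 11)] -> pick v2 -> 11
READ b @v6: history=[(4, 10), (5, 17), (6, 4)] -> pick v6 -> 4
v8: WRITE a=18  (a history now [(8, 18)])
READ c @v3: history=[(1, 15), (2, 11)] -> pick v2 -> 11
v9: WRITE b=11  (b history now [(4, 10), (5, 17), (6, 4), (9, 11)])
v10: WRITE d=30  (d history now [(3, 13), (7, 21), (10, 30)])
READ b @v3: history=[(4, 10), (5, 17), (6, 4), (9, 11)] -> no version <= 3 -> NONE
v11: WRITE b=32  (b history now [(4, 10), (5, 17), (6, 4), (9, 11), (11, 32)])
Read results in order: ['NONE', 'NONE', 'NONE', 'NONE', '13', '11', '4', '11', 'NONE']
NONE count = 5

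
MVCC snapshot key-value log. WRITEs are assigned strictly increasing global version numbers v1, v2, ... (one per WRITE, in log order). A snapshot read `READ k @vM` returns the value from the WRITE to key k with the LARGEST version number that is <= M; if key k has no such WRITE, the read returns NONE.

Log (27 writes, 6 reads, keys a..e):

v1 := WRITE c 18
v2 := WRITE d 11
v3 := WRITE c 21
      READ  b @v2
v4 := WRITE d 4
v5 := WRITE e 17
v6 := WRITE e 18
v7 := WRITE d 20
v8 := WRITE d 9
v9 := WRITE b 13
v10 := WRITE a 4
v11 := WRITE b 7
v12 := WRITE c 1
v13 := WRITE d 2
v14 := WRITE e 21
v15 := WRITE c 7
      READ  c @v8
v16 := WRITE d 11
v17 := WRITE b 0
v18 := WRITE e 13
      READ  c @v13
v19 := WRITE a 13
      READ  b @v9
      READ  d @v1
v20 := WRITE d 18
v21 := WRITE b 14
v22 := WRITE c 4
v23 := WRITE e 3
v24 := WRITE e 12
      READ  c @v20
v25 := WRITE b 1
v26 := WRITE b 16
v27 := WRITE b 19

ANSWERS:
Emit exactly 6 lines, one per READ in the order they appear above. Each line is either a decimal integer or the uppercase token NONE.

v1: WRITE c=18  (c history now [(1, 18)])
v2: WRITE d=11  (d history now [(2, 11)])
v3: WRITE c=21  (c history now [(1, 18), (3, 21)])
READ b @v2: history=[] -> no version <= 2 -> NONE
v4: WRITE d=4  (d history now [(2, 11), (4, 4)])
v5: WRITE e=17  (e history now [(5, 17)])
v6: WRITE e=18  (e history now [(5, 17), (6, 18)])
v7: WRITE d=20  (d history now [(2, 11), (4, 4), (7, 20)])
v8: WRITE d=9  (d history now [(2, 11), (4, 4), (7, 20), (8, 9)])
v9: WRITE b=13  (b history now [(9, 13)])
v10: WRITE a=4  (a history now [(10, 4)])
v11: WRITE b=7  (b history now [(9, 13), (11, 7)])
v12: WRITE c=1  (c history now [(1, 18), (3, 21), (12, 1)])
v13: WRITE d=2  (d history now [(2, 11), (4, 4), (7, 20), (8, 9), (13, 2)])
v14: WRITE e=21  (e history now [(5, 17), (6, 18), (14, 21)])
v15: WRITE c=7  (c history now [(1, 18), (3, 21), (12, 1), (15, 7)])
READ c @v8: history=[(1, 18), (3, 21), (12, 1), (15, 7)] -> pick v3 -> 21
v16: WRITE d=11  (d history now [(2, 11), (4, 4), (7, 20), (8, 9), (13, 2), (16, 11)])
v17: WRITE b=0  (b history now [(9, 13), (11, 7), (17, 0)])
v18: WRITE e=13  (e history now [(5, 17), (6, 18), (14, 21), (18, 13)])
READ c @v13: history=[(1, 18), (3, 21), (12, 1), (15, 7)] -> pick v12 -> 1
v19: WRITE a=13  (a history now [(10, 4), (19, 13)])
READ b @v9: history=[(9, 13), (11, 7), (17, 0)] -> pick v9 -> 13
READ d @v1: history=[(2, 11), (4, 4), (7, 20), (8, 9), (13, 2), (16, 11)] -> no version <= 1 -> NONE
v20: WRITE d=18  (d history now [(2, 11), (4, 4), (7, 20), (8, 9), (13, 2), (16, 11), (20, 18)])
v21: WRITE b=14  (b history now [(9, 13), (11, 7), (17, 0), (21, 14)])
v22: WRITE c=4  (c history now [(1, 18), (3, 21), (12, 1), (15, 7), (22, 4)])
v23: WRITE e=3  (e history now [(5, 17), (6, 18), (14, 21), (18, 13), (23, 3)])
v24: WRITE e=12  (e history now [(5, 17), (6, 18), (14, 21), (18, 13), (23, 3), (24, 12)])
READ c @v20: history=[(1, 18), (3, 21), (12, 1), (15, 7), (22, 4)] -> pick v15 -> 7
v25: WRITE b=1  (b history now [(9, 13), (11, 7), (17, 0), (21, 14), (25, 1)])
v26: WRITE b=16  (b history now [(9, 13), (11, 7), (17, 0), (21, 14), (25, 1), (26, 16)])
v27: WRITE b=19  (b history now [(9, 13), (11, 7), (17, 0), (21, 14), (25, 1), (26, 16), (27, 19)])

Answer: NONE
21
1
13
NONE
7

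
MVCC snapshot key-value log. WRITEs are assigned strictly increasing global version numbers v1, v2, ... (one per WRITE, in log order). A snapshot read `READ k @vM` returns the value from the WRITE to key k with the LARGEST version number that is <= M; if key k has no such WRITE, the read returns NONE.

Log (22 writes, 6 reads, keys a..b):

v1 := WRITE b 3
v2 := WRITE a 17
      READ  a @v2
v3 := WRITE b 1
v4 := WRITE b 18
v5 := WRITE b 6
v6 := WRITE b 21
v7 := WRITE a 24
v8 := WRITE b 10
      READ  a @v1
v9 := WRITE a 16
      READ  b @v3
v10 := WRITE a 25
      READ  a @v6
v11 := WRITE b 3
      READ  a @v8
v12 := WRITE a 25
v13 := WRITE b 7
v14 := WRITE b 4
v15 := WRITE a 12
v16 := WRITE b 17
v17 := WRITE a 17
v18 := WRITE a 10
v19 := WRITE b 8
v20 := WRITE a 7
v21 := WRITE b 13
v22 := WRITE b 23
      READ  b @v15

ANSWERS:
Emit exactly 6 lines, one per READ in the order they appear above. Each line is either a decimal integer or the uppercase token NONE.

Answer: 17
NONE
1
17
24
4

Derivation:
v1: WRITE b=3  (b history now [(1, 3)])
v2: WRITE a=17  (a history now [(2, 17)])
READ a @v2: history=[(2, 17)] -> pick v2 -> 17
v3: WRITE b=1  (b history now [(1, 3), (3, 1)])
v4: WRITE b=18  (b history now [(1, 3), (3, 1), (4, 18)])
v5: WRITE b=6  (b history now [(1, 3), (3, 1), (4, 18), (5, 6)])
v6: WRITE b=21  (b history now [(1, 3), (3, 1), (4, 18), (5, 6), (6, 21)])
v7: WRITE a=24  (a history now [(2, 17), (7, 24)])
v8: WRITE b=10  (b history now [(1, 3), (3, 1), (4, 18), (5, 6), (6, 21), (8, 10)])
READ a @v1: history=[(2, 17), (7, 24)] -> no version <= 1 -> NONE
v9: WRITE a=16  (a history now [(2, 17), (7, 24), (9, 16)])
READ b @v3: history=[(1, 3), (3, 1), (4, 18), (5, 6), (6, 21), (8, 10)] -> pick v3 -> 1
v10: WRITE a=25  (a history now [(2, 17), (7, 24), (9, 16), (10, 25)])
READ a @v6: history=[(2, 17), (7, 24), (9, 16), (10, 25)] -> pick v2 -> 17
v11: WRITE b=3  (b history now [(1, 3), (3, 1), (4, 18), (5, 6), (6, 21), (8, 10), (11, 3)])
READ a @v8: history=[(2, 17), (7, 24), (9, 16), (10, 25)] -> pick v7 -> 24
v12: WRITE a=25  (a history now [(2, 17), (7, 24), (9, 16), (10, 25), (12, 25)])
v13: WRITE b=7  (b history now [(1, 3), (3, 1), (4, 18), (5, 6), (6, 21), (8, 10), (11, 3), (13, 7)])
v14: WRITE b=4  (b history now [(1, 3), (3, 1), (4, 18), (5, 6), (6, 21), (8, 10), (11, 3), (13, 7), (14, 4)])
v15: WRITE a=12  (a history now [(2, 17), (7, 24), (9, 16), (10, 25), (12, 25), (15, 12)])
v16: WRITE b=17  (b history now [(1, 3), (3, 1), (4, 18), (5, 6), (6, 21), (8, 10), (11, 3), (13, 7), (14, 4), (16, 17)])
v17: WRITE a=17  (a history now [(2, 17), (7, 24), (9, 16), (10, 25), (12, 25), (15, 12), (17, 17)])
v18: WRITE a=10  (a history now [(2, 17), (7, 24), (9, 16), (10, 25), (12, 25), (15, 12), (17, 17), (18, 10)])
v19: WRITE b=8  (b history now [(1, 3), (3, 1), (4, 18), (5, 6), (6, 21), (8, 10), (11, 3), (13, 7), (14, 4), (16, 17), (19, 8)])
v20: WRITE a=7  (a history now [(2, 17), (7, 24), (9, 16), (10, 25), (12, 25), (15, 12), (17, 17), (18, 10), (20, 7)])
v21: WRITE b=13  (b history now [(1, 3), (3, 1), (4, 18), (5, 6), (6, 21), (8, 10), (11, 3), (13, 7), (14, 4), (16, 17), (19, 8), (21, 13)])
v22: WRITE b=23  (b history now [(1, 3), (3, 1), (4, 18), (5, 6), (6, 21), (8, 10), (11, 3), (13, 7), (14, 4), (16, 17), (19, 8), (21, 13), (22, 23)])
READ b @v15: history=[(1, 3), (3, 1), (4, 18), (5, 6), (6, 21), (8, 10), (11, 3), (13, 7), (14, 4), (16, 17), (19, 8), (21, 13), (22, 23)] -> pick v14 -> 4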